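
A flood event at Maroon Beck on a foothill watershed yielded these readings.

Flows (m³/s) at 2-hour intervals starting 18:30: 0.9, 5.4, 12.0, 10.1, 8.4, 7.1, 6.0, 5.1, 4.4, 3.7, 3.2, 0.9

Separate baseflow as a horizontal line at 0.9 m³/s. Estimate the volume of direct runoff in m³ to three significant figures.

V ≈ 4.06 × 10^5 m³

Direct-runoff ordinates (Q − Q_b): 0.0, 4.5, 11.1, 9.2, 7.5, 6.2, 5.1, 4.2, 3.5, 2.8, 2.3, 0.0 m³/s.
ΣQ_DR = 56.40 m³/s.
With Δt = 2 h = 7200 s, V = ΣQ_DR · Δt = 56.40 × 7200 = 4.06 × 10^5 m³.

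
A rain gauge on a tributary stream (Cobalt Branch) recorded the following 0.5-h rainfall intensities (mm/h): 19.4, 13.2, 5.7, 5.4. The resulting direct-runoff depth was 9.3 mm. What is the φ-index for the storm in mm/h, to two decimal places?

φ ≈ 7.00 mm/h

Only the 2 blocks with intensity above φ contribute runoff: 19.4, 13.2 mm/h.
Σ(I−φ)·Δt = d  ⇒  (19.4+13.2 − 2φ)·0.5 = 9.3
φ = (32.60 − 9.3/0.5) / 2 = 7.00 mm/h.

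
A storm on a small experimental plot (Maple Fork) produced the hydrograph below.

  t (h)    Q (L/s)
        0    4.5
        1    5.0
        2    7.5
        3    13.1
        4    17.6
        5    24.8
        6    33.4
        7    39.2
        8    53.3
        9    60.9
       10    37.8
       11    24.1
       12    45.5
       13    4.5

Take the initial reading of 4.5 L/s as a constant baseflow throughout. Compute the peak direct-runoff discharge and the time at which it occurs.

Q_p = 56.4 L/s at t = 9 h

Subtracting baseflow gives direct-runoff ordinates: 0.0, 0.5, 3.0, 8.6, 13.1, 20.3, 28.9, 34.7, 48.8, 56.4, 33.3, 19.6, 41.0, 0.0 L/s.
The maximum is 56.4 L/s, occurring at the reading for t = 9 h.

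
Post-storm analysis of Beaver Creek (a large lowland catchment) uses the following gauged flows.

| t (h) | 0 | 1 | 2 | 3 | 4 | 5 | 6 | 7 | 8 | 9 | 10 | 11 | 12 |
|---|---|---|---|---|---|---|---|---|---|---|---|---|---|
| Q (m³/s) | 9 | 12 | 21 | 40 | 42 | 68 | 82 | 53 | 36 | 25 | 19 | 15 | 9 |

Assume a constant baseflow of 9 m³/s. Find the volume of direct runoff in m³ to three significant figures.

Direct-runoff ordinates (Q − Q_b): 0.0, 3.0, 12.0, 31.0, 33.0, 59.0, 73.0, 44.0, 27.0, 16.0, 10.0, 6.0, 0.0 m³/s.
ΣQ_DR = 314.0 m³/s.
With Δt = 1 h = 3600 s, V = ΣQ_DR · Δt = 314.0 × 3600 = 1.13 × 10^6 m³.

V ≈ 1.13 × 10^6 m³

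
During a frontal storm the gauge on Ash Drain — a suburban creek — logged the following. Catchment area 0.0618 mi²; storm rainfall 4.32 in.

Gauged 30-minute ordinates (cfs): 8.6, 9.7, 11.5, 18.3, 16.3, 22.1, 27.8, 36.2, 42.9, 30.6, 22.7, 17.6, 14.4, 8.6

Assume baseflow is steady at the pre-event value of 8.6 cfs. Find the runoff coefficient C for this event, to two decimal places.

ΣQ_DR = 166.9 cfs; V = ΣQ_DR·Δt = 3.004 × 10^5 ft³.
Runoff depth d = V / A = 2.092 in.
C = d / P = 2.092 / 4.32 = 0.48.

C ≈ 0.48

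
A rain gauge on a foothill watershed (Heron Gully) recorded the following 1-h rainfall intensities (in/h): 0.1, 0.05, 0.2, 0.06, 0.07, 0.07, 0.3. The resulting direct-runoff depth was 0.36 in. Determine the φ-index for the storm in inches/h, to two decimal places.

φ ≈ 0.08 in/h

Only the 3 blocks with intensity above φ contribute runoff: 0.1, 0.2, 0.3 in/h.
Σ(I−φ)·Δt = d  ⇒  (0.1+0.2+0.3 − 3φ)·1 = 0.36
φ = (0.6000 − 0.36/1) / 3 = 0.08 in/h.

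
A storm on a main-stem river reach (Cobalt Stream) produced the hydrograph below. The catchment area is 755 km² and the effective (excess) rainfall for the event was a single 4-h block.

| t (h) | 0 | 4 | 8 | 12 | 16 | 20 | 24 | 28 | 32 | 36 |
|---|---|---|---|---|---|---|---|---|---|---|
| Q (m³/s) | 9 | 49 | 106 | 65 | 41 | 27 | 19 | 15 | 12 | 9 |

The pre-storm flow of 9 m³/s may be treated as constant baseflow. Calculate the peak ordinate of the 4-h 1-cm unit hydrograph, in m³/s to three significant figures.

U_p ≈ 194 m³/s

Direct runoff: 0.0, 40.0, 97.0, 56.0, 32.0, 18.0, 10.0, 6.0, 3.0, 0.0 m³/s; ΣQ_DR = 262.0 m³/s, peak = 97.0 m³/s.
Runoff depth d = ΣQ_DR·Δt / A = 262.0 × 14400 / (755 km²) = 4.997 mm.
The 1-cm UH is the DRH scaled by (10 mm)/d, so U_p = 97.0 × 10/4.997 = 194 m³/s.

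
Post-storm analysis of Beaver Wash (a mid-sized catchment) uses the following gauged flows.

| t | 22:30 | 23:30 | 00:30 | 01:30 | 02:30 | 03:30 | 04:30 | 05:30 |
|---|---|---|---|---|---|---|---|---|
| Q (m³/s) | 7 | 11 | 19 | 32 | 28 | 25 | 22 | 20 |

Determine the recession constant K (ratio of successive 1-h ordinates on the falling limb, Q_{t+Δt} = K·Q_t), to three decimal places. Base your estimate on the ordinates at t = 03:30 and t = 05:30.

K ≈ 0.894

Using the recession-limb readings at t = 03:30 and t = 05:30: Q falls from 25 to 20 m³/s over 2 intervals.
K = (Q₂/Q₁)^(1/2) = (20/25)^(1/2) = 0.894.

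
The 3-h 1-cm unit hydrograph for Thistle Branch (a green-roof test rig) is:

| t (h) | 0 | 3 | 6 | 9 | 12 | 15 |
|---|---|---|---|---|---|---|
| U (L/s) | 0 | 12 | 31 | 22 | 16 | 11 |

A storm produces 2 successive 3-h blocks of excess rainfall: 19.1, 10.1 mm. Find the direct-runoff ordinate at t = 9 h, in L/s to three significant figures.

Q ≈ 73.3 L/s

By discrete convolution, Q_j = Σ (P_i / 10 mm) · U_{j−i}.
At t = 9 h (j=3): Q = (19.1/10)·22 + (10.1/10)·31 = 73.3 L/s.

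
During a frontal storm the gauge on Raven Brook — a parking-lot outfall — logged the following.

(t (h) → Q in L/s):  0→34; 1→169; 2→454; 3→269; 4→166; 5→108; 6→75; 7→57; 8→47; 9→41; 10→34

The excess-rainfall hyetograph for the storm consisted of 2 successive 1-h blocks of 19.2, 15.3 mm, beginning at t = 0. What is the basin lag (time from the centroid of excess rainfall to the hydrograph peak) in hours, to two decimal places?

Centroid of excess rainfall: t_c = Σ P_i·t̄_i / ΣP_i = 0.9435 h (block centres at 0.5, 1.5 h).
Hydrograph peak occurs at t = 2 h, so basin lag t_L = 2 − 0.9435 = 1.06 h.

t_L ≈ 1.06 h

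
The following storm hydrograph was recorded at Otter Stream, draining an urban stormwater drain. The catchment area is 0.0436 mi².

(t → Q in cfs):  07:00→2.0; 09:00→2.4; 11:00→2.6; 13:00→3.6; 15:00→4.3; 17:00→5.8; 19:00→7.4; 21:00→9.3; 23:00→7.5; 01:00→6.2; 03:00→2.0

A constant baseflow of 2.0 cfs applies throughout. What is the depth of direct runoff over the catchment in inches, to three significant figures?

d ≈ 2.21 in

Direct runoff: 0.0, 0.4, 0.6, 1.6, 2.3, 3.8, 5.4, 7.3, 5.5, 4.2, 0.0 cfs; ΣQ_DR = 31.10 cfs.
V = ΣQ_DR · Δt = 31.10 × 7200 s = 2.239 × 10^5 ft³.
Over A = 0.0436 mi², depth = V / A = 2.21 in.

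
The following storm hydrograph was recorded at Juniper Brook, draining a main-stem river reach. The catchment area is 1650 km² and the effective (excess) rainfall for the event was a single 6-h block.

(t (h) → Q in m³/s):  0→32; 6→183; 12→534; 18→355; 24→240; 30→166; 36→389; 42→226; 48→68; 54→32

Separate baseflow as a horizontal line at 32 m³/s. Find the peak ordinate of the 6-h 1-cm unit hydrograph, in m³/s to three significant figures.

U_p ≈ 201 m³/s

Direct runoff: 0.0, 151.0, 502.0, 323.0, 208.0, 134.0, 357.0, 194.0, 36.0, 0.0 m³/s; ΣQ_DR = 1905 m³/s, peak = 502.0 m³/s.
Runoff depth d = ΣQ_DR·Δt / A = 1905 × 21600 / (1650 km²) = 24.94 mm.
The 1-cm UH is the DRH scaled by (10 mm)/d, so U_p = 502.0 × 10/24.94 = 201 m³/s.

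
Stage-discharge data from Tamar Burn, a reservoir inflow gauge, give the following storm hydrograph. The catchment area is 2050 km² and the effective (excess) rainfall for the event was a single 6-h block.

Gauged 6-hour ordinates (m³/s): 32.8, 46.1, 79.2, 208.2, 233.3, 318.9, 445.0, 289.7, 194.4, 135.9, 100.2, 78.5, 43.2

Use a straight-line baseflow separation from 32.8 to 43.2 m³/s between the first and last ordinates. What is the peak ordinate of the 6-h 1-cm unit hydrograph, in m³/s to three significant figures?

Direct runoff: 0.00, 12.43, 44.67, 172.80, 197.03, 281.77, 407.00, 250.83, 154.67, 95.30, 58.73, 36.17, 0.00 m³/s; ΣQ_DR = 1711 m³/s, peak = 407.00 m³/s.
Runoff depth d = ΣQ_DR·Δt / A = 1711 × 21600 / (2050 km²) = 18.03 mm.
The 1-cm UH is the DRH scaled by (10 mm)/d, so U_p = 407.00 × 10/18.03 = 226 m³/s.

U_p ≈ 226 m³/s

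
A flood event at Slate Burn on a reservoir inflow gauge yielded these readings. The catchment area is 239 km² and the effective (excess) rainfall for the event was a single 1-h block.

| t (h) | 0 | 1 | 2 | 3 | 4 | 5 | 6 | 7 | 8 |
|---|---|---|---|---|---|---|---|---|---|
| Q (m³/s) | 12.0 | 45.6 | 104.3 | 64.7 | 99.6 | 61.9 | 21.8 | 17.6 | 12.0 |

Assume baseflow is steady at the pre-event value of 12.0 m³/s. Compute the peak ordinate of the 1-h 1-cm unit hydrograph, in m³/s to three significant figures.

Direct runoff: 0.0, 33.6, 92.3, 52.7, 87.6, 49.9, 9.8, 5.6, 0.0 m³/s; ΣQ_DR = 331.5 m³/s, peak = 92.3 m³/s.
Runoff depth d = ΣQ_DR·Δt / A = 331.5 × 3600 / (239 km²) = 4.993 mm.
The 1-cm UH is the DRH scaled by (10 mm)/d, so U_p = 92.3 × 10/4.993 = 185 m³/s.

U_p ≈ 185 m³/s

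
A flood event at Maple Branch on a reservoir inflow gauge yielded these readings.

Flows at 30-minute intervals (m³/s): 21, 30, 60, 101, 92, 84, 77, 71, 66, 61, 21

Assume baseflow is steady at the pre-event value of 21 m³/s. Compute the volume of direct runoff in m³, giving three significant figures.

V ≈ 8.15 × 10^5 m³

Direct-runoff ordinates (Q − Q_b): 0.0, 9.0, 39.0, 80.0, 71.0, 63.0, 56.0, 50.0, 45.0, 40.0, 0.0 m³/s.
ΣQ_DR = 453.0 m³/s.
With Δt = 0.5 h = 1800 s, V = ΣQ_DR · Δt = 453.0 × 1800 = 8.15 × 10^5 m³.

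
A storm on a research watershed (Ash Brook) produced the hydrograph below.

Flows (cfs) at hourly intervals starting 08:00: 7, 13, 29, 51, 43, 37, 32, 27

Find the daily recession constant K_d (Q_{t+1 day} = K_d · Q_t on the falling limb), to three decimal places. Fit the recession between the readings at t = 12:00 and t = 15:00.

K_d ≈ 0.024

Between t = 12:00 and t = 15:00 the flow falls from 43 to 27 cfs over 3×1 h = 3 h.
Per-interval ratio K = (27/43)^(1/3) = 0.8563; K_d = K^(24/1) = 0.024.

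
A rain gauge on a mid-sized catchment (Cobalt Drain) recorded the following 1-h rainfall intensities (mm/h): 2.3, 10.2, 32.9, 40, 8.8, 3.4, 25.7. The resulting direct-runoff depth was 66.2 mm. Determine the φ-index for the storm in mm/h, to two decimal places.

φ ≈ 10.80 mm/h

Only the 3 blocks with intensity above φ contribute runoff: 32.9, 40, 25.7 mm/h.
Σ(I−φ)·Δt = d  ⇒  (32.9+40+25.7 − 3φ)·1 = 66.2
φ = (98.60 − 66.2/1) / 3 = 10.80 mm/h.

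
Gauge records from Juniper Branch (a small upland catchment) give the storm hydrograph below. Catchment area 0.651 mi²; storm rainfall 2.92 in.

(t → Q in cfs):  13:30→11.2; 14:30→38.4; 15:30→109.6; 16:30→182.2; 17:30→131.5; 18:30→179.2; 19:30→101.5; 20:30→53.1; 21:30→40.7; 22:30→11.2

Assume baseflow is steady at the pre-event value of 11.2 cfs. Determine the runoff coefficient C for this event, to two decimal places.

ΣQ_DR = 746.6 cfs; V = ΣQ_DR·Δt = 2.688 × 10^6 ft³.
Runoff depth d = V / A = 1.777 in.
C = d / P = 1.777 / 2.92 = 0.61.

C ≈ 0.61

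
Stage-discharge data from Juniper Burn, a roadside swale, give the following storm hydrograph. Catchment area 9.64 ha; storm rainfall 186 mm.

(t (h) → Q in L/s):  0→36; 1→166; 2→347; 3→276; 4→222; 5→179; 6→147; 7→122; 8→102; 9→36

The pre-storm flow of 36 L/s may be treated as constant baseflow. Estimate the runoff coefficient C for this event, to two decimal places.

ΣQ_DR = 1273 L/s; V = ΣQ_DR·Δt = 4.583 × 10^6 L.
Runoff depth d = V / A = 47.54 mm.
C = d / P = 47.54 / 186 = 0.26.

C ≈ 0.26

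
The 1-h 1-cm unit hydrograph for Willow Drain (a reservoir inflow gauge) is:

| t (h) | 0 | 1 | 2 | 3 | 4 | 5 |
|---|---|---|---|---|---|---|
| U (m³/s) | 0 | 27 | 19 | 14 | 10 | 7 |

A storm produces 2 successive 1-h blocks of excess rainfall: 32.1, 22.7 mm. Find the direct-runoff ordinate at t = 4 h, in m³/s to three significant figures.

Q ≈ 63.9 m³/s

By discrete convolution, Q_j = Σ (P_i / 10 mm) · U_{j−i}.
At t = 4 h (j=4): Q = (32.1/10)·10 + (22.7/10)·14 = 63.9 m³/s.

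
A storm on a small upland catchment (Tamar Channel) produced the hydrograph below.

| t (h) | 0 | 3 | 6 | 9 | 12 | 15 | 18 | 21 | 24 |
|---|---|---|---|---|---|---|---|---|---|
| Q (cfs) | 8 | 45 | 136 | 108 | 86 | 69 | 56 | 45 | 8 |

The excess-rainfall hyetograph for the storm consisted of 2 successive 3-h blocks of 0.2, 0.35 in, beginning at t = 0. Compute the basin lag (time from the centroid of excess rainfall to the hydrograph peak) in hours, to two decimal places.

Centroid of excess rainfall: t_c = Σ P_i·t̄_i / ΣP_i = 3.4091 h (block centres at 1.5, 4.5 h).
Hydrograph peak occurs at t = 6 h, so basin lag t_L = 6 − 3.4091 = 2.59 h.

t_L ≈ 2.59 h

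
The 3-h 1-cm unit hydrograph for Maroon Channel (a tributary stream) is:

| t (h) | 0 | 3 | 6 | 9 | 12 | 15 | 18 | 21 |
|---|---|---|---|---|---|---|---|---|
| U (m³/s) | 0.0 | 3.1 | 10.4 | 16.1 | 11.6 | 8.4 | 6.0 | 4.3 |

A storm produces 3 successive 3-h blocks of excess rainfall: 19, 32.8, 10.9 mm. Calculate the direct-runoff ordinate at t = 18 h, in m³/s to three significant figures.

By discrete convolution, Q_j = Σ (P_i / 10 mm) · U_{j−i}.
At t = 18 h (j=6): Q = (19/10)·6.0 + (32.8/10)·8.4 + (10.9/10)·11.6 = 51.6 m³/s.

Q ≈ 51.6 m³/s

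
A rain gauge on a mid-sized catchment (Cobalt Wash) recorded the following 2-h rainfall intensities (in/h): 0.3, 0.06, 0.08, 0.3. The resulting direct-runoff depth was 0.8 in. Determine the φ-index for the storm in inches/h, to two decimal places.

Only the 2 blocks with intensity above φ contribute runoff: 0.3, 0.3 in/h.
Σ(I−φ)·Δt = d  ⇒  (0.3+0.3 − 2φ)·2 = 0.8
φ = (0.6000 − 0.8/2) / 2 = 0.10 in/h.

φ ≈ 0.10 in/h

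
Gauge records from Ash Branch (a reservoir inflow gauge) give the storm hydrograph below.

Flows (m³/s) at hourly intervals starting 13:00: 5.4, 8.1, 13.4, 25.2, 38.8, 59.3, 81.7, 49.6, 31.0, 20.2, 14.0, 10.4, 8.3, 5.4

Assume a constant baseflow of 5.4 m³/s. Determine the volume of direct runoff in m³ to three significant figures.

Direct-runoff ordinates (Q − Q_b): 0.0, 2.7, 8.0, 19.8, 33.4, 53.9, 76.3, 44.2, 25.6, 14.8, 8.6, 5.0, 2.9, 0.0 m³/s.
ΣQ_DR = 295.2 m³/s.
With Δt = 1 h = 3600 s, V = ΣQ_DR · Δt = 295.2 × 3600 = 1.06 × 10^6 m³.

V ≈ 1.06 × 10^6 m³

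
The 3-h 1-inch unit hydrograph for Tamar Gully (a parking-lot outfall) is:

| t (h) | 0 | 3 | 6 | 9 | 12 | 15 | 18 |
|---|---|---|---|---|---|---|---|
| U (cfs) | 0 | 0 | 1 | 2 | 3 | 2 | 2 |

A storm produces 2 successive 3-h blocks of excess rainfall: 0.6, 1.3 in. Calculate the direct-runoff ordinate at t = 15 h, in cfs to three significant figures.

By discrete convolution, Q_j = Σ (P_i / 1 in) · U_{j−i}.
At t = 15 h (j=5): Q = (0.6/1)·2 + (1.3/1)·3 = 5.10 cfs.

Q ≈ 5.10 cfs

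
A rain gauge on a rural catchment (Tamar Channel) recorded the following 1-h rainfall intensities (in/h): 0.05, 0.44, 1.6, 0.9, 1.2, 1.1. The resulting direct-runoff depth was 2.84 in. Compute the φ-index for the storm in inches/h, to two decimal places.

Only the 4 blocks with intensity above φ contribute runoff: 1.6, 0.9, 1.2, 1.1 in/h.
Σ(I−φ)·Δt = d  ⇒  (1.6+0.9+1.2+1.1 − 4φ)·1 = 2.84
φ = (4.800 − 2.84/1) / 4 = 0.49 in/h.

φ ≈ 0.49 in/h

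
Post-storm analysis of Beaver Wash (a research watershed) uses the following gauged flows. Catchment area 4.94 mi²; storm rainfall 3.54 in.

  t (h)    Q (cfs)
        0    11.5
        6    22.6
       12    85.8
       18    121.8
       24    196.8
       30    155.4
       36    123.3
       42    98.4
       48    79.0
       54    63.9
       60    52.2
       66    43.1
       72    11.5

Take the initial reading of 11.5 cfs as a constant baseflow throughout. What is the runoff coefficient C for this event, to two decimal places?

ΣQ_DR = 915.8 cfs; V = ΣQ_DR·Δt = 1.978 × 10^7 ft³.
Runoff depth d = V / A = 1.724 in.
C = d / P = 1.724 / 3.54 = 0.49.

C ≈ 0.49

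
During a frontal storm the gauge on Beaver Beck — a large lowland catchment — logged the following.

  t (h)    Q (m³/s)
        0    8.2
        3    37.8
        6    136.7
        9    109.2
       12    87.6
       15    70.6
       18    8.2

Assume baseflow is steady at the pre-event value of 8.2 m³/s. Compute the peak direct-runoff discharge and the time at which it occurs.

Q_p = 128.5 m³/s at t = 6 h

Subtracting baseflow gives direct-runoff ordinates: 0.0, 29.6, 128.5, 101.0, 79.4, 62.4, 0.0 m³/s.
The maximum is 128.5 m³/s, occurring at the reading for t = 6 h.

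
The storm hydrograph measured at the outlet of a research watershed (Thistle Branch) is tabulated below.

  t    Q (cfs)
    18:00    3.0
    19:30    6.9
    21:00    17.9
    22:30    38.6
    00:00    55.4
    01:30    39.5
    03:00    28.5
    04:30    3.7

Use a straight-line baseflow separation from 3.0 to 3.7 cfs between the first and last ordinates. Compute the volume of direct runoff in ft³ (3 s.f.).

V ≈ 9.00 × 10^5 ft³

Direct-runoff ordinates (Q − Q_b): 0.00, 3.80, 14.70, 35.30, 52.00, 36.00, 24.90, 0.00 cfs.
ΣQ_DR = 166.7 cfs.
With Δt = 1.5 h = 5400 s, V = ΣQ_DR · Δt = 166.7 × 5400 = 9.00 × 10^5 ft³.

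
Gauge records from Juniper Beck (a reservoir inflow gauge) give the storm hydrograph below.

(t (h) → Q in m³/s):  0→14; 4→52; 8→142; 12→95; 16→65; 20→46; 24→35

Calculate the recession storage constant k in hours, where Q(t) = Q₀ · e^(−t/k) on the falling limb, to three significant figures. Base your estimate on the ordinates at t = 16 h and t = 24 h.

On the falling limb, Q drops from 65 to 35 m³/s between t = 16 h and t = 24 h (Δt = 8 h).
k = −Δt / ln(Q₂/Q₁) = −8 / ln(35/65) = 12.9 h.

k ≈ 12.9 h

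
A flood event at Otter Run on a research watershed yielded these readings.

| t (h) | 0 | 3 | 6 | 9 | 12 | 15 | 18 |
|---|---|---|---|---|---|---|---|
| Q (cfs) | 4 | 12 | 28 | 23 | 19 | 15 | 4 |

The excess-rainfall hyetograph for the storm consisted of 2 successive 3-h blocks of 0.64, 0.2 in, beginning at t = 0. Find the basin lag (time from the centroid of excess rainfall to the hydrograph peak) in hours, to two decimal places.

Centroid of excess rainfall: t_c = Σ P_i·t̄_i / ΣP_i = 2.2143 h (block centres at 1.5, 4.5 h).
Hydrograph peak occurs at t = 6 h, so basin lag t_L = 6 − 2.2143 = 3.79 h.

t_L ≈ 3.79 h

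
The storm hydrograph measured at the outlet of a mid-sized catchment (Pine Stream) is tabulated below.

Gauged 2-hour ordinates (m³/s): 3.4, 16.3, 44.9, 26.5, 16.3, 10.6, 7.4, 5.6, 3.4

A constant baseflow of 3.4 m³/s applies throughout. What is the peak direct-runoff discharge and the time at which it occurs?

Q_p = 41.5 m³/s at t = 4 h

Subtracting baseflow gives direct-runoff ordinates: 0.0, 12.9, 41.5, 23.1, 12.9, 7.2, 4.0, 2.2, 0.0 m³/s.
The maximum is 41.5 m³/s, occurring at the reading for t = 4 h.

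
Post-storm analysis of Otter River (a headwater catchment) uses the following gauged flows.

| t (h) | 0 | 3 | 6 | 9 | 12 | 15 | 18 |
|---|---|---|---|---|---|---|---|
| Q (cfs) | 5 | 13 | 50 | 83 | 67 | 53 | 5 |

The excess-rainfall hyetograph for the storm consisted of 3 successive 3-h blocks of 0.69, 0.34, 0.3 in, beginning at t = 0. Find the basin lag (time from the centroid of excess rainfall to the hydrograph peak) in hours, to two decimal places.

t_L ≈ 5.38 h

Centroid of excess rainfall: t_c = Σ P_i·t̄_i / ΣP_i = 3.6203 h (block centres at 1.5, 4.5, 7.5 h).
Hydrograph peak occurs at t = 9 h, so basin lag t_L = 9 − 3.6203 = 5.38 h.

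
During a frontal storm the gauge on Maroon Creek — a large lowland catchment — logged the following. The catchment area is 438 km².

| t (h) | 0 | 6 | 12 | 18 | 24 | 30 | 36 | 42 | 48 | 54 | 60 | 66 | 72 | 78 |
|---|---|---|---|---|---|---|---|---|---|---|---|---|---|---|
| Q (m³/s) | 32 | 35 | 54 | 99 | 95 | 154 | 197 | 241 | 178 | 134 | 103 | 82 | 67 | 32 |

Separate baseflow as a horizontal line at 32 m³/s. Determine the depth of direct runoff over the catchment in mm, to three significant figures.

d ≈ 52.0 mm

Direct runoff: 0.0, 3.0, 22.0, 67.0, 63.0, 122.0, 165.0, 209.0, 146.0, 102.0, 71.0, 50.0, 35.0, 0.0 m³/s; ΣQ_DR = 1055 m³/s.
V = ΣQ_DR · Δt = 1055 × 21600 s = 2.279 × 10^7 m³.
Over A = 438 km², depth = V / A = 52.0 mm.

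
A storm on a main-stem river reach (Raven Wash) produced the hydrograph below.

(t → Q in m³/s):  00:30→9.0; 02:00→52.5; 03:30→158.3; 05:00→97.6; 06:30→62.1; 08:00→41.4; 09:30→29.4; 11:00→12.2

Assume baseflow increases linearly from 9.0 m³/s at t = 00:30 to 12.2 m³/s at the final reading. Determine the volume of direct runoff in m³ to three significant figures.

V ≈ 2.04 × 10^6 m³

Direct-runoff ordinates (Q − Q_b): 0.00, 43.04, 148.39, 87.23, 51.27, 30.11, 17.66, 0.00 m³/s.
ΣQ_DR = 377.7 m³/s.
With Δt = 1.5 h = 5400 s, V = ΣQ_DR · Δt = 377.7 × 5400 = 2.04 × 10^6 m³.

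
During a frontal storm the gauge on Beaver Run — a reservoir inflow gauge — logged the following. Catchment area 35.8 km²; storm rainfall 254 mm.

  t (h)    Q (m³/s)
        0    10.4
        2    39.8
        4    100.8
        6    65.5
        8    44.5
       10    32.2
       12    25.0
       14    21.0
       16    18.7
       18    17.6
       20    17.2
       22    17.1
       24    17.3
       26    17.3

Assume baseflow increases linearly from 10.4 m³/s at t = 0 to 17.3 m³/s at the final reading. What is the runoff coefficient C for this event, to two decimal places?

C ≈ 0.20

ΣQ_DR = 250.5 m³/s; V = ΣQ_DR·Δt = 1.804 × 10^6 m³.
Runoff depth d = V / A = 50.38 mm.
C = d / P = 50.38 / 254 = 0.20.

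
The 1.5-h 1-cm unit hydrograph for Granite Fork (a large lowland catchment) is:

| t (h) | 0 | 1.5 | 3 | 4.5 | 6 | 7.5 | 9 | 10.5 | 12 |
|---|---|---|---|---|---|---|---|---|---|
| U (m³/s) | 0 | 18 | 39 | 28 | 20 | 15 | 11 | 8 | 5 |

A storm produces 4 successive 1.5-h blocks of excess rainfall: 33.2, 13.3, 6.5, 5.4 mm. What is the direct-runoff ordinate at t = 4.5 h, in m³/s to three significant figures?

By discrete convolution, Q_j = Σ (P_i / 10 mm) · U_{j−i}.
At t = 4.5 h (j=3): Q = (33.2/10)·28 + (13.3/10)·39 + (6.5/10)·18 + (5.4/10)·0 = 157 m³/s.

Q ≈ 157 m³/s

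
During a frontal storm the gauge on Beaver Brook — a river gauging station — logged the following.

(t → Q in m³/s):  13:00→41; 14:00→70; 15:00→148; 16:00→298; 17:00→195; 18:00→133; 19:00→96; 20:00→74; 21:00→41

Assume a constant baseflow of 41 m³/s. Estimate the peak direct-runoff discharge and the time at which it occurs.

Q_p = 257.0 m³/s at t = 16:00

Subtracting baseflow gives direct-runoff ordinates: 0.0, 29.0, 107.0, 257.0, 154.0, 92.0, 55.0, 33.0, 0.0 m³/s.
The maximum is 257.0 m³/s, occurring at the reading for t = 16:00.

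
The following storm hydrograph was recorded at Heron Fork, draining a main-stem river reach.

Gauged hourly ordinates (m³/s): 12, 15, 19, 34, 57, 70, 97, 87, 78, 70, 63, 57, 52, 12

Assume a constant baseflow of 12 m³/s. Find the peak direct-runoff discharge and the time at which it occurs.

Subtracting baseflow gives direct-runoff ordinates: 0.0, 3.0, 7.0, 22.0, 45.0, 58.0, 85.0, 75.0, 66.0, 58.0, 51.0, 45.0, 40.0, 0.0 m³/s.
The maximum is 85.0 m³/s, occurring at the reading for t = 6 h.

Q_p = 85.0 m³/s at t = 6 h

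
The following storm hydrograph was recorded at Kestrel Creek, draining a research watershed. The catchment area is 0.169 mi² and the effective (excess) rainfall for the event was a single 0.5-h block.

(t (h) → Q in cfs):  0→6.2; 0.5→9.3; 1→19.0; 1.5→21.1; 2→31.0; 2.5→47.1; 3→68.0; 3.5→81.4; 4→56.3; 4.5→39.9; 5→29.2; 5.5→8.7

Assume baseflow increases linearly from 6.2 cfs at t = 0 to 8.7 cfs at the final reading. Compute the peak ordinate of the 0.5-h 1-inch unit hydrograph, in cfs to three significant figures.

U_p ≈ 49.0 cfs

Direct runoff: 0.00, 2.87, 12.35, 14.22, 23.89, 39.76, 60.44, 73.61, 48.28, 31.65, 20.73, 0.00 cfs; ΣQ_DR = 327.8 cfs, peak = 73.61 cfs.
Runoff depth d = ΣQ_DR·Δt / A = 327.8 × 1800 / (0.169 mi²) = 1.503 in.
The 1-inch UH is the DRH scaled by (1 in)/d, so U_p = 73.61 × 1/1.503 = 49.0 cfs.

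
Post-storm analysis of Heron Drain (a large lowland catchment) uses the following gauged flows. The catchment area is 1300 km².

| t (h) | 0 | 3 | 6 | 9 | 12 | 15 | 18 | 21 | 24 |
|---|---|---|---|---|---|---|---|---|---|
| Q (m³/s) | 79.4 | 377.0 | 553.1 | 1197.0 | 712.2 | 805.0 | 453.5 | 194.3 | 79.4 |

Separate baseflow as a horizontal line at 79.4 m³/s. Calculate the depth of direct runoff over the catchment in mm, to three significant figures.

Direct runoff: 0.0, 297.6, 473.7, 1117.6, 632.8, 725.6, 374.1, 114.9, 0.0 m³/s; ΣQ_DR = 3736 m³/s.
V = ΣQ_DR · Δt = 3736 × 10800 s = 4.035 × 10^7 m³.
Over A = 1300 km², depth = V / A = 31.0 mm.

d ≈ 31.0 mm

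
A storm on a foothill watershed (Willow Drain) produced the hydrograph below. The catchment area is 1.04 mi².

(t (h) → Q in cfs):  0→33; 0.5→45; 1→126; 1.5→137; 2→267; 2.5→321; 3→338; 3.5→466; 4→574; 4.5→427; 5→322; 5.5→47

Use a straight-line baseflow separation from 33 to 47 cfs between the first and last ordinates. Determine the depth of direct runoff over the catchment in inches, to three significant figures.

d ≈ 1.95 in

Direct runoff: 0.00, 10.73, 90.45, 100.18, 228.91, 281.64, 297.36, 424.09, 530.82, 382.55, 276.27, 0.00 cfs; ΣQ_DR = 2623 cfs.
V = ΣQ_DR · Δt = 2623 × 1800 s = 4.721 × 10^6 ft³.
Over A = 1.04 mi², depth = V / A = 1.95 in.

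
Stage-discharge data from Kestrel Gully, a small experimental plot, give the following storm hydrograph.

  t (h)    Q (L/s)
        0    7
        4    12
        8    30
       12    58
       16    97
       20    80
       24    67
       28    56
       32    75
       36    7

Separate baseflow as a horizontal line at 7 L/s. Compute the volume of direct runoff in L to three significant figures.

Direct-runoff ordinates (Q − Q_b): 0.0, 5.0, 23.0, 51.0, 90.0, 73.0, 60.0, 49.0, 68.0, 0.0 L/s.
ΣQ_DR = 419.0 L/s.
With Δt = 4 h = 14400 s, V = ΣQ_DR · Δt = 419.0 × 14400 = 6.03 × 10^6 L.

V ≈ 6.03 × 10^6 L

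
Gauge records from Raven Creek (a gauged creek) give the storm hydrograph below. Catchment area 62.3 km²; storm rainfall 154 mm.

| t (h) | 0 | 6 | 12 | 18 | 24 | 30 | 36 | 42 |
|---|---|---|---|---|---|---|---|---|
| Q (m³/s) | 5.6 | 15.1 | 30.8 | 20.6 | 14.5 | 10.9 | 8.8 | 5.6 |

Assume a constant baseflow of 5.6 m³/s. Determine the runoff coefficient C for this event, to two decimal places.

ΣQ_DR = 67.10 m³/s; V = ΣQ_DR·Δt = 1.449 × 10^6 m³.
Runoff depth d = V / A = 23.26 mm.
C = d / P = 23.26 / 154 = 0.15.

C ≈ 0.15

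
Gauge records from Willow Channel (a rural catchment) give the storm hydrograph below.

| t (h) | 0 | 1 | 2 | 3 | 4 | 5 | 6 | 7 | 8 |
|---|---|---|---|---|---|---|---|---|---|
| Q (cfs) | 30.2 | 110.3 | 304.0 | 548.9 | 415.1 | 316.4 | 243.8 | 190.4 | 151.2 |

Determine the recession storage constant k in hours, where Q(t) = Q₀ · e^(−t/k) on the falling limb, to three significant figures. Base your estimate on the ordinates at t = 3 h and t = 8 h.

k ≈ 3.88 h

On the falling limb, Q drops from 548.9 to 151.2 cfs between t = 3 h and t = 8 h (Δt = 5 h).
k = −Δt / ln(Q₂/Q₁) = −5 / ln(151.2/548.9) = 3.88 h.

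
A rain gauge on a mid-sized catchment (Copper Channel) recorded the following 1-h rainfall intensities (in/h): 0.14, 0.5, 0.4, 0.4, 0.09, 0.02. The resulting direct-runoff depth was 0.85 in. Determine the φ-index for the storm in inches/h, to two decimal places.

φ ≈ 0.15 in/h

Only the 3 blocks with intensity above φ contribute runoff: 0.5, 0.4, 0.4 in/h.
Σ(I−φ)·Δt = d  ⇒  (0.5+0.4+0.4 − 3φ)·1 = 0.85
φ = (1.300 − 0.85/1) / 3 = 0.15 in/h.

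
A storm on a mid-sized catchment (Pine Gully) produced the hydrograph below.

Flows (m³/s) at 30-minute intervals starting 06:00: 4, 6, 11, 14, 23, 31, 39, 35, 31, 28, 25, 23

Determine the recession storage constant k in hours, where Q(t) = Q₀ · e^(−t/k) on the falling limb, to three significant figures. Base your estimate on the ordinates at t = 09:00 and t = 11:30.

k ≈ 4.73 h

On the falling limb, Q drops from 39 to 23 m³/s between t = 09:00 and t = 11:30 (Δt = 2.5 h).
k = −Δt / ln(Q₂/Q₁) = −2.5 / ln(23/39) = 4.73 h.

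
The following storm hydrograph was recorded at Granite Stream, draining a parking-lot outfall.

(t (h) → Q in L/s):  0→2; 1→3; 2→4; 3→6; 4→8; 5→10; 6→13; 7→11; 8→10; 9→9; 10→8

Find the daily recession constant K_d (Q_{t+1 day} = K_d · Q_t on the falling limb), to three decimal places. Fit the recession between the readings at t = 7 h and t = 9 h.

Between t = 7 h and t = 9 h the flow falls from 11 to 9 L/s over 2×1 h = 2 h.
Per-interval ratio K = (9/11)^(1/2) = 0.9045; K_d = K^(24/1) = 0.090.

K_d ≈ 0.090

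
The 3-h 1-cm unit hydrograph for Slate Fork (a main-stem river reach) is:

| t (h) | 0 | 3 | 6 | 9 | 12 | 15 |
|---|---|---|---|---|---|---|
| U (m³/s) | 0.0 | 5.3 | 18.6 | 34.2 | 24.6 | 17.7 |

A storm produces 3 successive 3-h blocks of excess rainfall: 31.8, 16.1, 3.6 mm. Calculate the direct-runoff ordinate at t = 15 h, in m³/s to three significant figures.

By discrete convolution, Q_j = Σ (P_i / 10 mm) · U_{j−i}.
At t = 15 h (j=5): Q = (31.8/10)·17.7 + (16.1/10)·24.6 + (3.6/10)·34.2 = 108 m³/s.

Q ≈ 108 m³/s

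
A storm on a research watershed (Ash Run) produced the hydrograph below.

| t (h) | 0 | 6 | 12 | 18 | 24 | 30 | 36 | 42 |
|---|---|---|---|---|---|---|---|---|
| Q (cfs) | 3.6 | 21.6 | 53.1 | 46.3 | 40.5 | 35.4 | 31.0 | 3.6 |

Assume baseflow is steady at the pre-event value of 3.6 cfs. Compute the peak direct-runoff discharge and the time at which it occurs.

Q_p = 49.5 cfs at t = 12 h

Subtracting baseflow gives direct-runoff ordinates: 0.0, 18.0, 49.5, 42.7, 36.9, 31.8, 27.4, 0.0 cfs.
The maximum is 49.5 cfs, occurring at the reading for t = 12 h.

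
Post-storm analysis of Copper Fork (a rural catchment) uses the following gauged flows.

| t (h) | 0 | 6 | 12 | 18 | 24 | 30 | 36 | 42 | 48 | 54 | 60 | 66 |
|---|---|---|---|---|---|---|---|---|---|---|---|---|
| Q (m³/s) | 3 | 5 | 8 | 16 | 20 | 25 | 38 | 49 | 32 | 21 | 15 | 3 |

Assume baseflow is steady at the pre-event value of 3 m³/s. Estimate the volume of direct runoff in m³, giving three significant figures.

V ≈ 4.30 × 10^6 m³

Direct-runoff ordinates (Q − Q_b): 0.0, 2.0, 5.0, 13.0, 17.0, 22.0, 35.0, 46.0, 29.0, 18.0, 12.0, 0.0 m³/s.
ΣQ_DR = 199.0 m³/s.
With Δt = 6 h = 21600 s, V = ΣQ_DR · Δt = 199.0 × 21600 = 4.30 × 10^6 m³.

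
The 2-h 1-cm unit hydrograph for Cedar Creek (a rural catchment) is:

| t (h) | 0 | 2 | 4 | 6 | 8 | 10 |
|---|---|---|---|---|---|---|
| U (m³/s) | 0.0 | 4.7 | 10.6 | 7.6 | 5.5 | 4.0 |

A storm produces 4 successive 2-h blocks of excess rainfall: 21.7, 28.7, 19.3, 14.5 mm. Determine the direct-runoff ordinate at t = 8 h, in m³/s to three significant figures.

By discrete convolution, Q_j = Σ (P_i / 10 mm) · U_{j−i}.
At t = 8 h (j=4): Q = (21.7/10)·5.5 + (28.7/10)·7.6 + (19.3/10)·10.6 + (14.5/10)·4.7 = 61.0 m³/s.

Q ≈ 61.0 m³/s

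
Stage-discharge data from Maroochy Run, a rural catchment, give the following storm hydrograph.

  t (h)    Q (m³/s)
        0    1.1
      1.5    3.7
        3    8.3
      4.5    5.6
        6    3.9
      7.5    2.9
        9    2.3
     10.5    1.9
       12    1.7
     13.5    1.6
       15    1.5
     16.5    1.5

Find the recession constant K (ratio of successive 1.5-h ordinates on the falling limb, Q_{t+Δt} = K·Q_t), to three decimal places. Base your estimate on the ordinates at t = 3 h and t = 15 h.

K ≈ 0.807

Using the recession-limb readings at t = 3 h and t = 15 h: Q falls from 8.3 to 1.5 m³/s over 8 intervals.
K = (Q₂/Q₁)^(1/8) = (1.5/8.3)^(1/8) = 0.807.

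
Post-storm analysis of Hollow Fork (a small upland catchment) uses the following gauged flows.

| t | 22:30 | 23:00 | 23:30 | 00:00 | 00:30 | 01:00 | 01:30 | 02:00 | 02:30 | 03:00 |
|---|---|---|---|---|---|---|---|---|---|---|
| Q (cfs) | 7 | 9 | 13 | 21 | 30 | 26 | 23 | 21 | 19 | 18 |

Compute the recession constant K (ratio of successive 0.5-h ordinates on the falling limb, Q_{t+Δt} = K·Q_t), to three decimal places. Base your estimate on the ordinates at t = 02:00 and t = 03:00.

K ≈ 0.926

Using the recession-limb readings at t = 02:00 and t = 03:00: Q falls from 21 to 18 cfs over 2 intervals.
K = (Q₂/Q₁)^(1/2) = (18/21)^(1/2) = 0.926.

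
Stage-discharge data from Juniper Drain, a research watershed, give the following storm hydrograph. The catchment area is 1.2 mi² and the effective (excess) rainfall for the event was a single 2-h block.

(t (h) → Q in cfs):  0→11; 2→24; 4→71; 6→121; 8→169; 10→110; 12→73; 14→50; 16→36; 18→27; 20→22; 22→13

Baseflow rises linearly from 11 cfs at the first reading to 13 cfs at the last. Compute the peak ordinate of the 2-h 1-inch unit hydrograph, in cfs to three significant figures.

U_p ≈ 104 cfs

Direct runoff: 0.00, 12.82, 59.64, 109.45, 157.27, 98.09, 60.91, 37.73, 23.55, 14.36, 9.18, 0.00 cfs; ΣQ_DR = 583.0 cfs, peak = 157.27 cfs.
Runoff depth d = ΣQ_DR·Δt / A = 583.0 × 7200 / (1.2 mi²) = 1.506 in.
The 1-inch UH is the DRH scaled by (1 in)/d, so U_p = 157.27 × 1/1.506 = 104 cfs.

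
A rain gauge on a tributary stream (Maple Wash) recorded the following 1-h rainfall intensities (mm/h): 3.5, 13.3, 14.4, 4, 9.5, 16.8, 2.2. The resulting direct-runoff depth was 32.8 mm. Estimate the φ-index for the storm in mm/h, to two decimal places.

φ ≈ 5.30 mm/h

Only the 4 blocks with intensity above φ contribute runoff: 13.3, 14.4, 9.5, 16.8 mm/h.
Σ(I−φ)·Δt = d  ⇒  (13.3+14.4+9.5+16.8 − 4φ)·1 = 32.8
φ = (54.00 − 32.8/1) / 4 = 5.30 mm/h.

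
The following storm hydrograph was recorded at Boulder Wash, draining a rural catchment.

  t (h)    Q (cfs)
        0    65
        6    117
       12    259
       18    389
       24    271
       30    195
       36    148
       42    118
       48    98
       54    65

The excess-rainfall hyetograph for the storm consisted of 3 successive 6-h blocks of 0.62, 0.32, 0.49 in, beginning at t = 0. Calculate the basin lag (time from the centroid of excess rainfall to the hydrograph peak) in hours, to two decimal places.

t_L ≈ 9.55 h

Centroid of excess rainfall: t_c = Σ P_i·t̄_i / ΣP_i = 8.4545 h (block centres at 3, 9, 15 h).
Hydrograph peak occurs at t = 18 h, so basin lag t_L = 18 − 8.4545 = 9.55 h.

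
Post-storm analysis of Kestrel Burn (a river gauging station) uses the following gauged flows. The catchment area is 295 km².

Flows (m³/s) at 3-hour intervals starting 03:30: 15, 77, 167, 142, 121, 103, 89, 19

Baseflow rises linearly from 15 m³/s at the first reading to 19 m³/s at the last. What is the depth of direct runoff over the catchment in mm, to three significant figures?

d ≈ 21.9 mm

Direct runoff: 0.00, 61.43, 150.86, 125.29, 103.71, 85.14, 70.57, 0.00 m³/s; ΣQ_DR = 597.0 m³/s.
V = ΣQ_DR · Δt = 597.0 × 10800 s = 6.448 × 10^6 m³.
Over A = 295 km², depth = V / A = 21.9 mm.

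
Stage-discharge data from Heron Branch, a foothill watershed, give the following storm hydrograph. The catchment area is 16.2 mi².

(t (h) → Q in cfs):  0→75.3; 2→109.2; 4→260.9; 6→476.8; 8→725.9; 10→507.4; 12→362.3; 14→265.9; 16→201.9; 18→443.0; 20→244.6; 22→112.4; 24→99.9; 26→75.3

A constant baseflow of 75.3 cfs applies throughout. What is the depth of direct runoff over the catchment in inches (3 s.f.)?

Direct runoff: 0.0, 33.9, 185.6, 401.5, 650.6, 432.1, 287.0, 190.6, 126.6, 367.7, 169.3, 37.1, 24.6, 0.0 cfs; ΣQ_DR = 2907 cfs.
V = ΣQ_DR · Δt = 2907 × 7200 s = 2.093 × 10^7 ft³.
Over A = 16.2 mi², depth = V / A = 0.556 in.

d ≈ 0.556 in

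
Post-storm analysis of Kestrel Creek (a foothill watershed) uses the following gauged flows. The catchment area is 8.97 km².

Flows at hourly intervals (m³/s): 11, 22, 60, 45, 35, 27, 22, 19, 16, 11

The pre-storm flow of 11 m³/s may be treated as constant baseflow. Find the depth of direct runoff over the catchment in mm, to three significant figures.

Direct runoff: 0.0, 11.0, 49.0, 34.0, 24.0, 16.0, 11.0, 8.0, 5.0, 0.0 m³/s; ΣQ_DR = 158.0 m³/s.
V = ΣQ_DR · Δt = 158.0 × 3600 s = 5.688 × 10^5 m³.
Over A = 8.97 km², depth = V / A = 63.4 mm.

d ≈ 63.4 mm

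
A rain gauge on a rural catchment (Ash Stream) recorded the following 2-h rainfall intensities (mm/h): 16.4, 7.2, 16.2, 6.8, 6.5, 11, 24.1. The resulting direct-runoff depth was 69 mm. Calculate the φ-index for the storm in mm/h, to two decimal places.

φ ≈ 8.30 mm/h

Only the 4 blocks with intensity above φ contribute runoff: 16.4, 16.2, 11, 24.1 mm/h.
Σ(I−φ)·Δt = d  ⇒  (16.4+16.2+11+24.1 − 4φ)·2 = 69
φ = (67.70 − 69/2) / 4 = 8.30 mm/h.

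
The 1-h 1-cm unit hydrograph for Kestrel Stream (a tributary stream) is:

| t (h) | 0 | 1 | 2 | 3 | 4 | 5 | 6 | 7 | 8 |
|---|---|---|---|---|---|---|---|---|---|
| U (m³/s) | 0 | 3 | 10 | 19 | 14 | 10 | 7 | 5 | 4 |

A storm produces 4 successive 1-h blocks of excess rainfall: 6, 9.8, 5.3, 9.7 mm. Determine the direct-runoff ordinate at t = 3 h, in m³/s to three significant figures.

Q ≈ 22.8 m³/s

By discrete convolution, Q_j = Σ (P_i / 10 mm) · U_{j−i}.
At t = 3 h (j=3): Q = (6/10)·19 + (9.8/10)·10 + (5.3/10)·3 + (9.7/10)·0 = 22.8 m³/s.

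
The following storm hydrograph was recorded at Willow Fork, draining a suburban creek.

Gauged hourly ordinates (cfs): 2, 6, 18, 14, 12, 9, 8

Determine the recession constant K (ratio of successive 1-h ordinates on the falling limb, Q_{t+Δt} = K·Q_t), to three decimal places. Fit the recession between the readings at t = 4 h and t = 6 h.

K ≈ 0.816

Using the recession-limb readings at t = 4 h and t = 6 h: Q falls from 12 to 8 cfs over 2 intervals.
K = (Q₂/Q₁)^(1/2) = (8/12)^(1/2) = 0.816.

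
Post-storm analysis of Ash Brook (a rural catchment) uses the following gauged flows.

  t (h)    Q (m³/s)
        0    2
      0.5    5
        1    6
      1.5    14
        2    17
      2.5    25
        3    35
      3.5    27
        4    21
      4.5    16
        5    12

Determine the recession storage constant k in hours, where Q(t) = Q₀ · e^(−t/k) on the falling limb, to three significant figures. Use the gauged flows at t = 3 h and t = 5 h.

On the falling limb, Q drops from 35 to 12 m³/s between t = 3 h and t = 5 h (Δt = 2 h).
k = −Δt / ln(Q₂/Q₁) = −2 / ln(12/35) = 1.87 h.

k ≈ 1.87 h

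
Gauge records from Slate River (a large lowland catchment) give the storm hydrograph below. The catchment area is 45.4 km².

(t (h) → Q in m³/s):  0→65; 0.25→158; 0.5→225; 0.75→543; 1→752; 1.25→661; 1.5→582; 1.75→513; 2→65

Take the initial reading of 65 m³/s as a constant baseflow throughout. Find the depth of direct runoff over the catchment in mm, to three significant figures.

Direct runoff: 0.0, 93.0, 160.0, 478.0, 687.0, 596.0, 517.0, 448.0, 0.0 m³/s; ΣQ_DR = 2979 m³/s.
V = ΣQ_DR · Δt = 2979 × 900 s = 2.681 × 10^6 m³.
Over A = 45.4 km², depth = V / A = 59.1 mm.

d ≈ 59.1 mm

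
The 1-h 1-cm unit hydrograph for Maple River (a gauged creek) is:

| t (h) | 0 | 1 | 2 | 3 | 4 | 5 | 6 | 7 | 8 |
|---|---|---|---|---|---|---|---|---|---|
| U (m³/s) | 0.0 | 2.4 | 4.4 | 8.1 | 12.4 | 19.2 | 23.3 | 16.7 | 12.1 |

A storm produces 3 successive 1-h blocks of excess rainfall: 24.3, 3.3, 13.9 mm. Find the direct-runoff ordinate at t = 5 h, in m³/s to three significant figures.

Q ≈ 62.0 m³/s

By discrete convolution, Q_j = Σ (P_i / 10 mm) · U_{j−i}.
At t = 5 h (j=5): Q = (24.3/10)·19.2 + (3.3/10)·12.4 + (13.9/10)·8.1 = 62.0 m³/s.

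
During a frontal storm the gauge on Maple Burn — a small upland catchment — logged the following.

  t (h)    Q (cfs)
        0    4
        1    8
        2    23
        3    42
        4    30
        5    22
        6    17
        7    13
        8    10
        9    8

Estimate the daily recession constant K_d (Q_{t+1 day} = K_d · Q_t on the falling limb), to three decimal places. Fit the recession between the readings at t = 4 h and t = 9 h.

Between t = 4 h and t = 9 h the flow falls from 30 to 8 cfs over 5×1 h = 5 h.
Per-interval ratio K = (8/30)^(1/5) = 0.7677; K_d = K^(24/1) = 0.002.

K_d ≈ 0.002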